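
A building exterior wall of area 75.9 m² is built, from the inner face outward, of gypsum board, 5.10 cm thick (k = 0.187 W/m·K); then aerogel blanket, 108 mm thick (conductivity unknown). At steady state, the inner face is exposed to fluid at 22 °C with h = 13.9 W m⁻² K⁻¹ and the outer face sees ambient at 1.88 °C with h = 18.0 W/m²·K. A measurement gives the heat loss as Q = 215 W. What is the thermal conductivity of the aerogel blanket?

k = 0.0161 W/m·K

ΣR = ΔT/Q = |22 − 1.88|/215 = 0.09358 K/W
Known resistances:
  R_conv,in = 1/(hA) = 1/(13.9·75.9) = 9.479×10^-4 K/W
  R_gypsum board = L/(kA) = 0.0510/(0.187·75.9) = 0.003593 K/W
  R_conv,out = 1/(hA) = 1/(18.0·75.9) = 7.320×10^-4 K/W
R_aerogel blanket = ΣR − ΣR_known = 0.09358 − 0.005273 = 0.08831 K/W
L/(kA) = 0.08831 ⇒ k = 0.108/(0.08831·75.9) = 0.0161 W/m·K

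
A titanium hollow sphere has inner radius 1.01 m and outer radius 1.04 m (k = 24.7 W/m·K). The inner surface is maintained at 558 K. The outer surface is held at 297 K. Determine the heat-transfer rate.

Q = 4πk·ΔT/(1/r₁ − 1/r₂) = 4π × 24.7 × 261 / (1/1.01 − 1/1.04) = 2.84×10^6 W

Q = 2840 kW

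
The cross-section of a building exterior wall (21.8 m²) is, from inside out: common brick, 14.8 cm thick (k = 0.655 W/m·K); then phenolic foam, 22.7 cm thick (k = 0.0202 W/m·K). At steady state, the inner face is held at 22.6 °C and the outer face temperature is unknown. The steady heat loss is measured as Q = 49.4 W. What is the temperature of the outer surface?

Series resistances:
  R_common brick = L/(kA) = 0.148/(0.655·21.8) = 0.01036 K/W
  R_phenolic foam = L/(kA) = 0.227/(0.0202·21.8) = 0.5155 K/W
ΣR = 0.5259 K/W
ΔT = Q·ΣR = 49.4 × 0.5259 = 25.98 K
Heat flows outward, so T_out = T_in − ΔT = 22.6 − 25.98 = -3.38 °C

T_out = -3.38 °C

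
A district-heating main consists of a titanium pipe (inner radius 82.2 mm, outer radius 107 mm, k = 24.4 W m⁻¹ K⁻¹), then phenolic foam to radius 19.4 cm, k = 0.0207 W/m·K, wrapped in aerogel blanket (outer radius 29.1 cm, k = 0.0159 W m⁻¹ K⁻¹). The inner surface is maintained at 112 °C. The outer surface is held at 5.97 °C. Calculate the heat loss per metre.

Resistance network (inner→outer):
  R'_titanium = ln(0.107/0.0822)/(2πk) = 0.2637/(2π·24.4) = 0.001720 m·K/W
  R'_phenolic foam = ln(0.194/0.107)/(2πk) = 0.5950/(2π·0.0207) = 4.575 m·K/W
  R'_aerogel blanket = ln(0.291/0.194)/(2πk) = 0.4055/(2π·0.0159) = 4.059 m·K/W
ΣR = 0.001720 + 4.575 + 4.059 = 8.636 m·K/W
Q' = ΔT/ΣR = (112 °C − 5.97 °C)/8.636 = 12.3 W/m

Q' = 12.3 W/m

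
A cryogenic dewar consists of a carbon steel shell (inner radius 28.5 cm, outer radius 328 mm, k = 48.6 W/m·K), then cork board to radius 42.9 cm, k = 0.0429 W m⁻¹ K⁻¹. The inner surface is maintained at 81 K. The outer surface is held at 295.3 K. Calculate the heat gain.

Q = 161 W

Series thermal resistances, inner to outer:
  R_carbon steel = (1/0.285 − 1/0.328)/(4πk) = 0.4600/(4π·48.6) = 7.532×10^-4 K/W
  R_cork board = (1/0.328 − 1/0.429)/(4πk) = 0.7178/(4π·0.0429) = 1.331 K/W
ΣR = 7.532×10^-4 + 1.331 = 1.332 K/W
Q = ΔT/ΣR = (81 K − 295.3 K)/1.332 = -161 W
(Negative Q ⇒ heat flows inward; heat gain = 161 W.)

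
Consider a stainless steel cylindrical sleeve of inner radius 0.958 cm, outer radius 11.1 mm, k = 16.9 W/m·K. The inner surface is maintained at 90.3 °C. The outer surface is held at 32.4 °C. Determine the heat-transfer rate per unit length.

Q' = 2πk·ΔT/ln(r₂/r₁) = 2π × 16.9 × 57.9 / ln(0.0111/0.00958) = 41700 W/m

Q' = 41700 W/m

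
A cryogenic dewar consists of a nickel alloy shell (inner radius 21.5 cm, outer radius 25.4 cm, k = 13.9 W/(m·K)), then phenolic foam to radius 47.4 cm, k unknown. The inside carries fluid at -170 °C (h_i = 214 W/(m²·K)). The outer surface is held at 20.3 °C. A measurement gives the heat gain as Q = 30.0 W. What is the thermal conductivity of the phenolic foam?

k = 0.0230 W/m·K

ΣR = ΔT/Q = |-170 − 20.3|/30.0 = 6.343 K/W
Known resistances:
  R_conv,in = 1/(4πr²h) = 1/(4π·0.215²·214) = 0.008045 K/W
  R_nickel alloy = (1/0.215 − 1/0.254)/(4πk) = 0.7142/(4π·13.9) = 0.004089 K/W
R_phenolic foam = ΣR − ΣR_known = 6.343 − 0.01213 = 6.331 K/W
(1/r₁−1/r₂)/(4πk) = 6.331 ⇒ k = 1.827/(4π·6.331) = 0.0230 W/m·K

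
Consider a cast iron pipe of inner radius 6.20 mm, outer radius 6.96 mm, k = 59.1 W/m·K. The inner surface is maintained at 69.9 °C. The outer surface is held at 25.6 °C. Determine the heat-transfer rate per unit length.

Q' = 1.42×10^5 W/m

Q' = 2πk·ΔT/ln(r₂/r₁) = 2π × 59.1 × 44.3 / ln(0.00696/0.00620) = 1.42×10^5 W/m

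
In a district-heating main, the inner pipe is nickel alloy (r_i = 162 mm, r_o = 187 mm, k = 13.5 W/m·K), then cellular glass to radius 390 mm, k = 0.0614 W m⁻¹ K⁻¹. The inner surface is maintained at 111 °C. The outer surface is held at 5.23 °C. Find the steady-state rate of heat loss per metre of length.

Series thermal resistances, inner to outer:
  R'_nickel alloy = ln(0.187/0.162)/(2πk) = 0.1435/(2π·13.5) = 0.001692 m·K/W
  R'_cellular glass = ln(0.390/0.187)/(2πk) = 0.7350/(2π·0.0614) = 1.905 m·K/W
ΣR = 0.001692 + 1.905 = 1.907 m·K/W
Q' = ΔT/ΣR = (111 °C − 5.23 °C)/1.907 = 55.5 W/m

Q' = 55.5 W/m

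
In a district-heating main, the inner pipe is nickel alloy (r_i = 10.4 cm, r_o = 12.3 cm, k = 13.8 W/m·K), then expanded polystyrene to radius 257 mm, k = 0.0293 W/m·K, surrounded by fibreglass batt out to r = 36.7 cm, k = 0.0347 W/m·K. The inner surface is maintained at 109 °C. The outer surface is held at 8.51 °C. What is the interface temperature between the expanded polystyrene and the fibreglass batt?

Series thermal resistances, inner to outer:
  R'_nickel alloy = ln(0.123/0.104)/(2πk) = 0.1678/(2π·13.8) = 0.001935 m·K/W
  R'_expanded polystyrene = ln(0.257/0.123)/(2πk) = 0.7369/(2π·0.0293) = 4.003 m·K/W
  R'_fibreglass batt = ln(0.367/0.257)/(2πk) = 0.3563/(2π·0.0347) = 1.634 m·K/W
ΣR = 0.001935 + 4.003 + 1.634 = 5.639 m·K/W
Q' = ΔT/ΣR = (109 °C − 8.51 °C)/5.639 = 17.82 W/m
From the inner boundary to the expanded polystyrene/fibreglass batt interface, ΣR_partial = 4.005 m·K/W.
T_interface = T_in − Q'·ΣR_partial = 109 °C − (17.82)(4.005) = 37.6 °C

T = 37.6 °C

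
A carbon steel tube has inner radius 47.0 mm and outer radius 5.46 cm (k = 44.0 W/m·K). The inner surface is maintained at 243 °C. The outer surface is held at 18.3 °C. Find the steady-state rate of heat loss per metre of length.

Q' = 2πk·ΔT/ln(r₂/r₁) = 2π × 44.0 × 224.7 / ln(0.0546/0.0470) = 4.14×10^5 W/m

Q' = 414 kW/m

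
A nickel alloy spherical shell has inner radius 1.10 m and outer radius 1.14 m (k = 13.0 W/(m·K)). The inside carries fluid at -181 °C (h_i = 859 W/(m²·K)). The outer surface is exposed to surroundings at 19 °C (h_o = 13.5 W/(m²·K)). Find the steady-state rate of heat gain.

Q = 41.6 kW

Treat each layer as a resistance in series:
  R_conv,in = 1/(4πr²h) = 1/(4π·1.10²·859) = 7.656×10^-5 K/W
  R_nickel alloy = (1/1.10 − 1/1.14)/(4πk) = 0.03190/(4π·13.0) = 1.953×10^-4 K/W
  R_conv,out = 1/(4πr²h) = 1/(4π·1.14²·13.5) = 0.004536 K/W
ΣR = 7.656×10^-5 + 1.953×10^-4 + 0.004536 = 0.004808 K/W
Q = ΔT/ΣR = (-181 °C − 19 °C)/0.004808 = -41600 W
(Negative Q ⇒ heat flows inward; heat gain = 41600 W.)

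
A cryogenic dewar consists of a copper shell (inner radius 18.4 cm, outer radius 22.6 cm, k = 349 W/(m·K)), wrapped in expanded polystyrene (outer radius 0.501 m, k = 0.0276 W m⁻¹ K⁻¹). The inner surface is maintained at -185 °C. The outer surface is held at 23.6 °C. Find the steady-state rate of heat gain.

Q = 29.8 W

Series thermal resistances, inner to outer:
  R_copper = (1/0.184 − 1/0.226)/(4πk) = 1.010/(4π·349) = 2.303×10^-4 K/W
  R_expanded polystyrene = (1/0.226 − 1/0.501)/(4πk) = 2.429/(4π·0.0276) = 7.003 K/W
ΣR = 2.303×10^-4 + 7.003 = 7.003 K/W
Q = ΔT/ΣR = (-185 °C − 23.6 °C)/7.003 = -29.8 W
(Negative Q ⇒ heat flows inward; heat gain = 29.8 W.)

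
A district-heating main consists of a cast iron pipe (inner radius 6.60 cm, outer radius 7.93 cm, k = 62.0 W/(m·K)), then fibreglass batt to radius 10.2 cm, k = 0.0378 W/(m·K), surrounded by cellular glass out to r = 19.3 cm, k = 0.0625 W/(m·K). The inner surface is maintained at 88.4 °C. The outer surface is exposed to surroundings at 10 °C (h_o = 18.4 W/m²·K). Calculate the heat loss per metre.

Q' = 28.7 W/m

Resistance network (inner→outer):
  R'_cast iron = ln(0.0793/0.0660)/(2πk) = 0.1836/(2π·62.0) = 4.713×10^-4 m·K/W
  R'_fibreglass batt = ln(0.102/0.0793)/(2πk) = 0.2517/(2π·0.0378) = 1.060 m·K/W
  R'_cellular glass = ln(0.193/0.102)/(2πk) = 0.6377/(2π·0.0625) = 1.624 m·K/W
  R'_conv,out = 1/(2πr h) = 1/(2π·0.193·18.4) = 0.04482 m·K/W
ΣR = 4.713×10^-4 + 1.060 + 1.624 + 0.04482 = 2.729 m·K/W
Q' = ΔT/ΣR = (88.4 °C − 10 °C)/2.729 = 28.7 W/m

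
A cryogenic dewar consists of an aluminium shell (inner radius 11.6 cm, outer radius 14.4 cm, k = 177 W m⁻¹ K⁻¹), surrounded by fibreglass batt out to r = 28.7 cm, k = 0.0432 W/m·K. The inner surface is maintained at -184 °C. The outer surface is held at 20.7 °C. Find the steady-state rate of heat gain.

Series thermal resistances, inner to outer:
  R_aluminium = (1/0.116 − 1/0.144)/(4πk) = 1.676/(4π·177) = 7.536×10^-4 K/W
  R_fibreglass batt = (1/0.144 − 1/0.287)/(4πk) = 3.460/(4π·0.0432) = 6.374 K/W
ΣR = 7.536×10^-4 + 6.374 = 6.375 K/W
Q = ΔT/ΣR = (-184 °C − 20.7 °C)/6.375 = -32.1 W
(Negative Q ⇒ heat flows inward; heat gain = 32.1 W.)

Q = 32.1 W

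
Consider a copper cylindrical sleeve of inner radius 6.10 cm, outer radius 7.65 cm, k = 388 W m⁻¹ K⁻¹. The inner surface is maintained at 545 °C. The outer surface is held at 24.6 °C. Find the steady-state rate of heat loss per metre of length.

Q' = 2πk·ΔT/ln(r₂/r₁) = 2π × 388 × 520.4 / ln(0.0765/0.0610) = 5.60×10^6 W/m

Q' = 5.60×10^6 W/m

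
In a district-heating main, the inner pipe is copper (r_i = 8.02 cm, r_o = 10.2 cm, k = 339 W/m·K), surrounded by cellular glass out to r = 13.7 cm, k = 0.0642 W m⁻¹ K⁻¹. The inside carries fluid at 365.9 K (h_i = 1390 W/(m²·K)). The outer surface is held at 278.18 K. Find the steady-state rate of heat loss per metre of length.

Treat each layer as a resistance in series:
  R'_conv,in = 1/(2πr h) = 1/(2π·0.0802·1390) = 0.001428 m·K/W
  R'_copper = ln(0.102/0.0802)/(2πk) = 0.2404/(2π·339) = 1.129×10^-4 m·K/W
  R'_cellular glass = ln(0.137/0.102)/(2πk) = 0.2950/(2π·0.0642) = 0.7313 m·K/W
ΣR = 0.001428 + 1.129×10^-4 + 0.7313 = 0.7328 m·K/W
Q' = ΔT/ΣR = (365.9 K − 278.18 K)/0.7328 = 120 W/m

Q' = 120 W/m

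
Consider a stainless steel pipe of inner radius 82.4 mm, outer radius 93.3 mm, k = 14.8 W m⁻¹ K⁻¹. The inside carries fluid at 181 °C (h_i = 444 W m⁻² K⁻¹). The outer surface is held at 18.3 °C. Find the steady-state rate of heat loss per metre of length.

Treat each layer as a resistance in series:
  R'_conv,in = 1/(2πr h) = 1/(2π·0.0824·444) = 0.004350 m·K/W
  R'_stainless steel = ln(0.0933/0.0824)/(2πk) = 0.1242/(2π·14.8) = 0.001336 m·K/W
ΣR = 0.004350 + 0.001336 = 0.005686 m·K/W
Q' = ΔT/ΣR = (181 °C − 18.3 °C)/0.005686 = 28600 W/m

Q' = 28.6 kW/m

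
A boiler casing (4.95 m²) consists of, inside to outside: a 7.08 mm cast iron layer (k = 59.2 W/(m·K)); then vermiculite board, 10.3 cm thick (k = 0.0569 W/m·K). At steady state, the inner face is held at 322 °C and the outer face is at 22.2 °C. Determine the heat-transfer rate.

Q = 820 W

Treat each layer as a resistance in series:
  R_cast iron = L/(kA) = 0.00708/(59.2·4.95) = 2.416×10^-5 K/W
  R_vermiculite board = L/(kA) = 0.103/(0.0569·4.95) = 0.3657 K/W
ΣR = 2.416×10^-5 + 0.3657 = 0.3657 K/W
Q = ΔT/ΣR = (322 °C − 22.2 °C)/0.3657 = 820 W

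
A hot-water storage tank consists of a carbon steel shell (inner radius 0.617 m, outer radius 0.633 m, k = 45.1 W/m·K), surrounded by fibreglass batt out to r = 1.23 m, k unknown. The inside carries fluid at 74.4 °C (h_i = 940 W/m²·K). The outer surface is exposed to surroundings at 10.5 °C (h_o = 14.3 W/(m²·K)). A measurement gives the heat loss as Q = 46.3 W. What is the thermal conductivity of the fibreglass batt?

ΣR = ΔT/Q = |74.4 − 10.5|/46.3 = 1.380 K/W
Known resistances:
  R_conv,in = 1/(4πr²h) = 1/(4π·0.617²·940) = 2.224×10^-4 K/W
  R_carbon steel = (1/0.617 − 1/0.633)/(4πk) = 0.04097/(4π·45.1) = 7.228×10^-5 K/W
  R_conv,out = 1/(4πr²h) = 1/(4π·1.23²·14.3) = 0.003678 K/W
R_fibreglass batt = ΣR − ΣR_known = 1.380 − 0.003973 = 1.376 K/W
(1/r₁−1/r₂)/(4πk) = 1.376 ⇒ k = 0.7668/(4π·1.376) = 0.0443 W/m·K

k = 0.0443 W/m·K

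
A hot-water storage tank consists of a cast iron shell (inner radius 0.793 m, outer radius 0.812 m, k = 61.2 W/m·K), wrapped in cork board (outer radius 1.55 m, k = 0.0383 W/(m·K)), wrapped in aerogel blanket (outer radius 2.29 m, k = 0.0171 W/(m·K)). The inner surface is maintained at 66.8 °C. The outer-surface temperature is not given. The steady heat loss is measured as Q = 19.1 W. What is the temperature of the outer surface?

T_out = 25.0 °C

Series resistances:
  R_cast iron = (1/0.793 − 1/0.812)/(4πk) = 0.02951/(4π·61.2) = 3.837×10^-5 K/W
  R_cork board = (1/0.812 − 1/1.55)/(4πk) = 0.5864/(4π·0.0383) = 1.218 K/W
  R_aerogel blanket = (1/1.55 − 1/2.29)/(4πk) = 0.2085/(4π·0.0171) = 0.9702 K/W
ΣR = 2.189 K/W
ΔT = Q·ΣR = 19.1 × 2.189 = 41.81 K
Heat flows outward, so T_out = T_in − ΔT = 66.8 − 41.81 = 25.0 °C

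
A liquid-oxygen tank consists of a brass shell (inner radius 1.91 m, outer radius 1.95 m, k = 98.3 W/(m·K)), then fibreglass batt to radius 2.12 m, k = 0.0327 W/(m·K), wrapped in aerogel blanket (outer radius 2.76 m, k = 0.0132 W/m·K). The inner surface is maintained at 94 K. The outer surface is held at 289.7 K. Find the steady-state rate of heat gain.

Q = 258 W

Treat each layer as a resistance in series:
  R_brass = (1/1.91 − 1/1.95)/(4πk) = 0.01074/(4π·98.3) = 8.694×10^-6 K/W
  R_fibreglass batt = (1/1.95 − 1/2.12)/(4πk) = 0.04112/(4π·0.0327) = 0.1001 K/W
  R_aerogel blanket = (1/2.12 − 1/2.76)/(4πk) = 0.1094/(4π·0.0132) = 0.6594 K/W
ΣR = 8.694×10^-6 + 0.1001 + 0.6594 = 0.7595 K/W
Q = ΔT/ΣR = (94 K − 289.7 K)/0.7595 = -258 W
(Negative Q ⇒ heat flows inward; heat gain = 258 W.)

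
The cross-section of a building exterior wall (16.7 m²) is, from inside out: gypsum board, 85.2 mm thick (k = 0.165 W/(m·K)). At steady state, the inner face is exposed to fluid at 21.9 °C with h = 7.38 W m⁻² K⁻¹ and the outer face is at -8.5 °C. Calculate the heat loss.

Q = 779 W

Resistance network (inner→outer):
  R_conv,in = 1/(hA) = 1/(7.38·16.7) = 0.008114 K/W
  R_gypsum board = L/(kA) = 0.0852/(0.165·16.7) = 0.03092 K/W
ΣR = 0.008114 + 0.03092 = 0.03903 K/W
Q = ΔT/ΣR = (21.9 °C − -8.5 °C)/0.03903 = 779 W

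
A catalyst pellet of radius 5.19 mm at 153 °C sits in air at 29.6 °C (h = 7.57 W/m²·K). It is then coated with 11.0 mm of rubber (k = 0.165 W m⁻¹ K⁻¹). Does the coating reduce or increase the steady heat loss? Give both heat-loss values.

Critical radius for a sphere: r_cr = 2k/h = 0.0436 m = 4.36 cm.
Outer radius after coating: r₂ = 0.00519 + 0.0110 = 0.01619 m.
Since r₁ < r_cr and r₂ ≤ r_cr, the coating moves toward the maximum at r_cr — heat loss rises.
Bare: R = 1/(4πr₁²h) = 390.3 K/W; Q = 123.4/390.3 = 0.316 W.
Coated: R = R_cond + R_conv = 103.2 K/W; Q = 123.4/103.2 = 1.20 W.

increases: 0.316 → 1.20 W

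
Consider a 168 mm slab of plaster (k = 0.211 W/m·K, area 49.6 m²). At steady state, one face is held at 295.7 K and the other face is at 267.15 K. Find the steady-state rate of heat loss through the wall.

Q = 1780 W

Q = kA·ΔT/L = 0.211 × 49.6 × |295.7 K − 267.15 K| / 0.168 = 1780 W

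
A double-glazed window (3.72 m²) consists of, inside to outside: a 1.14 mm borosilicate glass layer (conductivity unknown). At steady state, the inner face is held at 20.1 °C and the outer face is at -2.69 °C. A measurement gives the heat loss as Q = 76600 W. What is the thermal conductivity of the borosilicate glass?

k = 1.03 W/m·K

ΣR = ΔT/Q = |20.1 − -2.69|/76600 = 2.975×10^-4 K/W
L/(kA) = 2.975×10^-4 ⇒ k = 0.00114/(2.975×10^-4·3.72) = 1.03 W/m·K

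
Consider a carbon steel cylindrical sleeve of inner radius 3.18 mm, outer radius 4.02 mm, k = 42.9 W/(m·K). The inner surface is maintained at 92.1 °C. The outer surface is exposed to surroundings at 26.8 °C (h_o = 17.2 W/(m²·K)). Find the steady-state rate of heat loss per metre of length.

Series thermal resistances, inner to outer:
  R'_carbon steel = ln(0.00402/0.00318)/(2πk) = 0.2344/(2π·42.9) = 8.696×10^-4 m·K/W
  R'_conv,out = 1/(2πr h) = 1/(2π·0.00402·17.2) = 2.302 m·K/W
ΣR = 8.696×10^-4 + 2.302 = 2.303 m·K/W
Q' = ΔT/ΣR = (92.1 °C − 26.8 °C)/2.303 = 28.4 W/m

Q' = 28.4 W/m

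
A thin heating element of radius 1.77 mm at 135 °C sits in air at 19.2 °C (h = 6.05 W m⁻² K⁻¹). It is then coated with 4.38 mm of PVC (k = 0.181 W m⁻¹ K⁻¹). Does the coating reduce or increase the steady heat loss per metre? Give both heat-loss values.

Critical radius for a cylinder: r_cr = k/h = 0.0299 m = 2.99 cm.
Outer radius after coating: r₂ = 0.00177 + 0.00438 = 0.00615 m.
Since r₁ < r_cr and r₂ ≤ r_cr, the coating moves toward the maximum at r_cr — heat loss rises.
Bare: R = 1/(2πr₁h) = 14.86 m·K/W; Q = 115.8/14.86 = 7.79 W/m.
Coated: R = R_cond + R_conv = 5.373 m·K/W; Q = 115.8/5.373 = 21.6 W/m.

increases: 7.79 → 21.6 W/m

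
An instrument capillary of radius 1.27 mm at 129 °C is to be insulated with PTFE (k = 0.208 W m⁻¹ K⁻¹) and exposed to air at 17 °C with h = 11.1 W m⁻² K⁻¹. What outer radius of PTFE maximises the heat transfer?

For a cylinder, r_cr = k_ins/h = 0.208/11.1 = 0.0187 m = 1.87 cm

r_cr = 1.87 cm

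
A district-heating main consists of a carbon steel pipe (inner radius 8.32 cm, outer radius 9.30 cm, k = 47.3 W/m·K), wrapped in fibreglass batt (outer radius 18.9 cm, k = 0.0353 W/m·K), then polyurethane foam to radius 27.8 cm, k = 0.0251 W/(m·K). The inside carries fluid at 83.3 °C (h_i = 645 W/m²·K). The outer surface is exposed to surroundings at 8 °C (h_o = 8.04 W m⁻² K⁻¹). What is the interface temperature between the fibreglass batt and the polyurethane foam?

Treat each layer as a resistance in series:
  R'_conv,in = 1/(2πr h) = 1/(2π·0.0832·645) = 0.002966 m·K/W
  R'_carbon steel = ln(0.0930/0.0832)/(2πk) = 0.1114/(2π·47.3) = 3.747×10^-4 m·K/W
  R'_fibreglass batt = ln(0.189/0.0930)/(2πk) = 0.7091/(2π·0.0353) = 3.197 m·K/W
  R'_polyurethane foam = ln(0.278/0.189)/(2πk) = 0.3859/(2π·0.0251) = 2.447 m·K/W
  R'_conv,out = 1/(2πr h) = 1/(2π·0.278·8.04) = 0.07121 m·K/W
ΣR = 0.002966 + 3.747×10^-4 + 3.197 + 2.447 + 0.07121 = 5.719 m·K/W
Q' = ΔT/ΣR = (83.3 °C − 8 °C)/5.719 = 13.17 W/m
From the inner boundary to the fibreglass batt/polyurethane foam interface, ΣR_partial = 3.200 m·K/W.
T_interface = T_in − Q'·ΣR_partial = 83.3 °C − (13.17)(3.200) = 41.2 °C

T = 41.2 °C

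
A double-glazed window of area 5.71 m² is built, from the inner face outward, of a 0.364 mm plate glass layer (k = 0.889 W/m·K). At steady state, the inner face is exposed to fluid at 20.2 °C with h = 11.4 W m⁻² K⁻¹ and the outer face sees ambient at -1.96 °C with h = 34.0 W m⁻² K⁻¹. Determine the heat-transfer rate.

Treat each layer as a resistance in series:
  R_conv,in = 1/(hA) = 1/(11.4·5.71) = 0.01536 K/W
  R_plate glass = L/(kA) = 3.64×10^-4/(0.889·5.71) = 7.171×10^-5 K/W
  R_conv,out = 1/(hA) = 1/(34.0·5.71) = 0.005151 K/W
ΣR = 0.01536 + 7.171×10^-5 + 0.005151 = 0.02058 K/W
Q = ΔT/ΣR = (20.2 °C − -1.96 °C)/0.02058 = 1080 W

Q = 1080 W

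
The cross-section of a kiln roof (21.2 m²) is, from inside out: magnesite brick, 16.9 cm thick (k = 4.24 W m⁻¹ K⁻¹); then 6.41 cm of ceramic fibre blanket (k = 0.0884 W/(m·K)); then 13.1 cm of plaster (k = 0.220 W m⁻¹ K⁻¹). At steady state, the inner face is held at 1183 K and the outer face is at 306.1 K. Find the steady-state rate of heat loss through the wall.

Q = 13700 W

Resistance network (inner→outer):
  R_magnesite brick = L/(kA) = 0.169/(4.24·21.2) = 0.001880 K/W
  R_ceramic fibre blanket = L/(kA) = 0.0641/(0.0884·21.2) = 0.03420 K/W
  R_plaster = L/(kA) = 0.131/(0.220·21.2) = 0.02809 K/W
ΣR = 0.001880 + 0.03420 + 0.02809 = 0.06417 K/W
Q = ΔT/ΣR = (1183 K − 306.1 K)/0.06417 = 13700 W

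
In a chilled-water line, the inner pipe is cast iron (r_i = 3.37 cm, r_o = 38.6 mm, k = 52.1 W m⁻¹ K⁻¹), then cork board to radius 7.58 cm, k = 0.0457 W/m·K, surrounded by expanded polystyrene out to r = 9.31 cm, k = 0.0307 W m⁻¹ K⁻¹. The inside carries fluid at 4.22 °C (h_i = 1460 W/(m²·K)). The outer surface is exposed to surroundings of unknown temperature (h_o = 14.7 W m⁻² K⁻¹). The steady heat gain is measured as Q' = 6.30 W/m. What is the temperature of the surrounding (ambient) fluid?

T_out = 26.5 °C

Series resistances:
  R'_conv,in = 1/(2πr h) = 1/(2π·0.0337·1460) = 0.003235 m·K/W
  R'_cast iron = ln(0.0386/0.0337)/(2πk) = 0.1358/(2π·52.1) = 4.147×10^-4 m·K/W
  R'_cork board = ln(0.0758/0.0386)/(2πk) = 0.6748/(2π·0.0457) = 2.350 m·K/W
  R'_expanded polystyrene = ln(0.0931/0.0758)/(2πk) = 0.2056/(2π·0.0307) = 1.066 m·K/W
  R'_conv,out = 1/(2πr h) = 1/(2π·0.0931·14.7) = 0.1163 m·K/W
ΣR = 3.536 m·K/W
ΔT = Q'·ΣR = 6.30 × 3.536 = 22.28 K
Heat flows inward, so T_out = T_in + ΔT = 4.22 + 22.28 = 26.5 °C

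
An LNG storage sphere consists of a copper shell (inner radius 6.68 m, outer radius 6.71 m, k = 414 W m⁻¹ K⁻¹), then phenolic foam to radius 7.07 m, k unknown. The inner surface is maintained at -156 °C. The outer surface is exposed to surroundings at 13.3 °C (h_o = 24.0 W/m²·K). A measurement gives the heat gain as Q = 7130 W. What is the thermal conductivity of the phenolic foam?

k = 0.0255 W/m·K

ΣR = ΔT/Q = |-156 − 13.3|/7130 = 0.02374 K/W
Known resistances:
  R_copper = (1/6.68 − 1/6.71)/(4πk) = 6.693×10^-4/(4π·414) = 1.287×10^-7 K/W
  R_conv,out = 1/(4πr²h) = 1/(4π·7.07²·24.0) = 6.633×10^-5 K/W
R_phenolic foam = ΣR − ΣR_known = 0.02374 − 6.646×10^-5 = 0.02367 K/W
(1/r₁−1/r₂)/(4πk) = 0.02367 ⇒ k = 0.007589/(4π·0.02367) = 0.0255 W/m·K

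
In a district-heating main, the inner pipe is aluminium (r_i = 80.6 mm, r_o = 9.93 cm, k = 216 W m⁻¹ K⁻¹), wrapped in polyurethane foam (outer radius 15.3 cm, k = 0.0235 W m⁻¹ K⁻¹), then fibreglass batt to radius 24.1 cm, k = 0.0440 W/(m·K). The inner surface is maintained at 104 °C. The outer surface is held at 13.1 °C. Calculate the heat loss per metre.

Q' = 19.9 W/m

Series thermal resistances, inner to outer:
  R'_aluminium = ln(0.0993/0.0806)/(2πk) = 0.2086/(2π·216) = 1.537×10^-4 m·K/W
  R'_polyurethane foam = ln(0.153/0.0993)/(2πk) = 0.4323/(2π·0.0235) = 2.928 m·K/W
  R'_fibreglass batt = ln(0.241/0.153)/(2πk) = 0.4544/(2π·0.0440) = 1.643 m·K/W
ΣR = 1.537×10^-4 + 2.928 + 1.643 = 4.571 m·K/W
Q' = ΔT/ΣR = (104 °C − 13.1 °C)/4.571 = 19.9 W/m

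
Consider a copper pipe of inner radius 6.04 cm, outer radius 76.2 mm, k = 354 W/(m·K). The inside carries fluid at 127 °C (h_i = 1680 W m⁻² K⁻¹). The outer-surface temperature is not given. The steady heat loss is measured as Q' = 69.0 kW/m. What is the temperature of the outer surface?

Series resistances:
  R'_conv,in = 1/(2πr h) = 1/(2π·0.0604·1680) = 0.001568 m·K/W
  R'_copper = ln(0.0762/0.0604)/(2πk) = 0.2324/(2π·354) = 1.045×10^-4 m·K/W
ΣR = 0.001673 m·K/W
ΔT = Q'·ΣR = 69000 × 0.001673 = 115.4 K
Heat flows outward, so T_out = T_in − ΔT = 127 − 115.4 = 11.6 °C

T_out = 11.6 °C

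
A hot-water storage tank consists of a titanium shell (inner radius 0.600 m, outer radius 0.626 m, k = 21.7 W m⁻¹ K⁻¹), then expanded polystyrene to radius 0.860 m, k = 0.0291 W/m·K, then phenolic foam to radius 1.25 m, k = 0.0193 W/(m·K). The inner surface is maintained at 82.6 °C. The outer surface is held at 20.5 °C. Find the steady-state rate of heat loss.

Series thermal resistances, inner to outer:
  R_titanium = (1/0.600 − 1/0.626)/(4πk) = 0.06922/(4π·21.7) = 2.539×10^-4 K/W
  R_expanded polystyrene = (1/0.626 − 1/0.860)/(4πk) = 0.4347/(4π·0.0291) = 1.189 K/W
  R_phenolic foam = (1/0.860 − 1/1.25)/(4πk) = 0.3628/(4π·0.0193) = 1.496 K/W
ΣR = 2.539×10^-4 + 1.189 + 1.496 = 2.685 K/W
Q = ΔT/ΣR = (82.6 °C − 20.5 °C)/2.685 = 23.1 W

Q = 23.1 W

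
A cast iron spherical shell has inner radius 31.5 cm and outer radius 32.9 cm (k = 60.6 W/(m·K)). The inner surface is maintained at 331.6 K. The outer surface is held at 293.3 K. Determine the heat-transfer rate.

Q = 4πk·ΔT/(1/r₁ − 1/r₂) = 4π × 60.6 × 38.3 / (1/0.315 − 1/0.329) = 2.16×10^5 W

Q = 2.16×10^5 W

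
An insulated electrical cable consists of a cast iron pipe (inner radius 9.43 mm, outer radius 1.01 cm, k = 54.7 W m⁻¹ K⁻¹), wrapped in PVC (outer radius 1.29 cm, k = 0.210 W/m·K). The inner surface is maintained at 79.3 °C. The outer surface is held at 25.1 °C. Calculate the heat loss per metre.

Treat each layer as a resistance in series:
  R'_cast iron = ln(0.0101/0.00943)/(2πk) = 0.06864/(2π·54.7) = 1.997×10^-4 m·K/W
  R'_PVC = ln(0.0129/0.0101)/(2πk) = 0.2447/(2π·0.210) = 0.1854 m·K/W
ΣR = 1.997×10^-4 + 0.1854 = 0.1856 m·K/W
Q' = ΔT/ΣR = (79.3 °C − 25.1 °C)/0.1856 = 292 W/m

Q' = 292 W/m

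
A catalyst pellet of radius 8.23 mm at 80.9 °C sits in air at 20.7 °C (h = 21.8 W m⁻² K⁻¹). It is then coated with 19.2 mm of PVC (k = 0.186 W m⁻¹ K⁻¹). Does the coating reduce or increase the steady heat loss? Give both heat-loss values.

Critical radius for a sphere: r_cr = 2k/h = 0.0171 m = 1.71 cm.
Outer radius after coating: r₂ = 0.00823 + 0.0192 = 0.02743 m.
r₁ < r_cr < r₂: heat loss rises to a maximum at r_cr then falls. Whether the coating helps depends on whether Q(r₂) has dropped back below Q(r₁).
Bare: R = 1/(4πr₁²h) = 53.89 K/W; Q = 60.2/53.89 = 1.12 W.
Coated: R = R_cond + R_conv = 41.24 K/W; Q = 60.2/41.24 = 1.46 W.

increases: 1.12 → 1.46 W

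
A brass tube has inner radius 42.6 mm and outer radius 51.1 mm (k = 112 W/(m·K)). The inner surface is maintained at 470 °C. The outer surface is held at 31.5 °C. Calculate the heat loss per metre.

Q' = 2πk·ΔT/ln(r₂/r₁) = 2π × 112 × 438.5 / ln(0.0511/0.0426) = 1.70×10^6 W/m

Q' = 1700 kW/m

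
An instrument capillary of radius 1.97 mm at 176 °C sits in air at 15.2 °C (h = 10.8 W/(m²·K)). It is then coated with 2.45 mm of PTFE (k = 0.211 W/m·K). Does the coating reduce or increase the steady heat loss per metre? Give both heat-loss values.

Critical radius for a cylinder: r_cr = k/h = 0.0195 m = 1.95 cm.
Outer radius after coating: r₂ = 0.00197 + 0.00245 = 0.00442 m.
Since r₁ < r_cr and r₂ ≤ r_cr, the coating moves toward the maximum at r_cr — heat loss rises.
Bare: R = 1/(2πr₁h) = 7.480 m·K/W; Q = 160.8/7.480 = 21.5 W/m.
Coated: R = R_cond + R_conv = 3.944 m·K/W; Q = 160.8/3.944 = 40.8 W/m.

increases: 21.5 → 40.8 W/m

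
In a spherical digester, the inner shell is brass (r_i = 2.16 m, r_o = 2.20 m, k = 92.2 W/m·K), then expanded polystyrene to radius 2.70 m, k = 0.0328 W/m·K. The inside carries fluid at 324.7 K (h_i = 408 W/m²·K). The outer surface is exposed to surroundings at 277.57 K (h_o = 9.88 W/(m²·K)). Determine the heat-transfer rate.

Resistance network (inner→outer):
  R_conv,in = 1/(4πr²h) = 1/(4π·2.16²·408) = 4.180×10^-5 K/W
  R_brass = (1/2.16 − 1/2.20)/(4πk) = 0.008418/(4π·92.2) = 7.265×10^-6 K/W
  R_expanded polystyrene = (1/2.20 − 1/2.70)/(4πk) = 0.08418/(4π·0.0328) = 0.2042 K/W
  R_conv,out = 1/(4πr²h) = 1/(4π·2.70²·9.88) = 0.001105 K/W
ΣR = 4.180×10^-5 + 7.265×10^-6 + 0.2042 + 0.001105 = 0.2054 K/W
Q = ΔT/ΣR = (324.7 K − 277.57 K)/0.2054 = 229 W

Q = 229 W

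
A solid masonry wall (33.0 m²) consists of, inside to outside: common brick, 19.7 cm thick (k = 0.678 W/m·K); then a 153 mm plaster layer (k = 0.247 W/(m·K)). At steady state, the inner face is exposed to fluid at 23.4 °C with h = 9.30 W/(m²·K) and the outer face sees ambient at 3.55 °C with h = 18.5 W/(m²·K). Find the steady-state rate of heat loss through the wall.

Treat each layer as a resistance in series:
  R_conv,in = 1/(hA) = 1/(9.30·33.0) = 0.003258 K/W
  R_common brick = L/(kA) = 0.197/(0.678·33.0) = 0.008805 K/W
  R_plaster = L/(kA) = 0.153/(0.247·33.0) = 0.01877 K/W
  R_conv,out = 1/(hA) = 1/(18.5·33.0) = 0.001638 K/W
ΣR = 0.003258 + 0.008805 + 0.01877 + 0.001638 = 0.03247 K/W
Q = ΔT/ΣR = (23.4 °C − 3.55 °C)/0.03247 = 611 W

Q = 611 W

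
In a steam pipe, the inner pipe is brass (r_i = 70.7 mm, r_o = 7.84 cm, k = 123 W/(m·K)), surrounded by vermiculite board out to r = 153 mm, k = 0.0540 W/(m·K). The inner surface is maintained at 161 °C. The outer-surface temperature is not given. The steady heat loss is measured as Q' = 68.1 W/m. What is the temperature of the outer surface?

Sum the resistances:
  R'_brass = ln(0.0784/0.0707)/(2πk) = 0.1034/(2π·123) = 1.338×10^-4 m·K/W
  R'_vermiculite board = ln(0.153/0.0784)/(2πk) = 0.6686/(2π·0.0540) = 1.971 m·K/W
ΣR = 1.971 m·K/W
ΔT = Q'·ΣR = 68.1 × 1.971 = 134.2 K
Heat flows outward, so T_out = T_in − ΔT = 161 − 134.2 = 26.8 °C

T_out = 26.8 °C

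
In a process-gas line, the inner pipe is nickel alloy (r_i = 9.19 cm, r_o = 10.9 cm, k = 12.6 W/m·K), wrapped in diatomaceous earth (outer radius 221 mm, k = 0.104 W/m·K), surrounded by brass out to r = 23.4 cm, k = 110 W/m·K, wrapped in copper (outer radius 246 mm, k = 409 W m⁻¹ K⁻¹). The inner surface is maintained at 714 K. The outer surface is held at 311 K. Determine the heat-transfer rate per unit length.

Series thermal resistances, inner to outer:
  R'_nickel alloy = ln(0.109/0.0919)/(2πk) = 0.1706/(2π·12.6) = 0.002155 m·K/W
  R'_diatomaceous earth = ln(0.221/0.109)/(2πk) = 0.7068/(2π·0.104) = 1.082 m·K/W
  R'_brass = ln(0.234/0.221)/(2πk) = 0.05716/(2π·110) = 8.270×10^-5 m·K/W
  R'_copper = ln(0.246/0.234)/(2πk) = 0.05001/(2π·409) = 1.946×10^-5 m·K/W
ΣR = 0.002155 + 1.082 + 8.270×10^-5 + 1.946×10^-5 = 1.084 m·K/W
Q' = ΔT/ΣR = (714 K − 311 K)/1.084 = 372 W/m

Q' = 372 W/m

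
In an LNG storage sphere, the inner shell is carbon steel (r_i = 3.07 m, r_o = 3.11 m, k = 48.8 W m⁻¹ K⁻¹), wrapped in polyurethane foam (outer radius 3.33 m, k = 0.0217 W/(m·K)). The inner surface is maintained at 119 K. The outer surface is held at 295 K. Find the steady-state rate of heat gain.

Q = 2260 W

Resistance network (inner→outer):
  R_carbon steel = (1/3.07 − 1/3.11)/(4πk) = 0.004189/(4π·48.8) = 6.832×10^-6 K/W
  R_polyurethane foam = (1/3.11 − 1/3.33)/(4πk) = 0.02124/(4π·0.0217) = 0.07790 K/W
ΣR = 6.832×10^-6 + 0.07790 = 0.07791 K/W
Q = ΔT/ΣR = (119 K − 295 K)/0.07791 = -2260 W
(Negative Q ⇒ heat flows inward; heat gain = 2260 W.)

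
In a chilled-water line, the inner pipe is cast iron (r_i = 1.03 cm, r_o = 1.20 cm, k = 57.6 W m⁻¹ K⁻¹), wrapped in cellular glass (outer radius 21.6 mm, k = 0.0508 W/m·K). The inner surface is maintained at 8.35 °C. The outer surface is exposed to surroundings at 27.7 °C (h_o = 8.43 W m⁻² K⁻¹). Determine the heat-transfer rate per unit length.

Q' = 7.12 W/m

Treat each layer as a resistance in series:
  R'_cast iron = ln(0.0120/0.0103)/(2πk) = 0.1528/(2π·57.6) = 4.221×10^-4 m·K/W
  R'_cellular glass = ln(0.0216/0.0120)/(2πk) = 0.5878/(2π·0.0508) = 1.842 m·K/W
  R'_conv,out = 1/(2πr h) = 1/(2π·0.0216·8.43) = 0.8741 m·K/W
ΣR = 4.221×10^-4 + 1.842 + 0.8741 = 2.717 m·K/W
Q' = ΔT/ΣR = (8.35 °C − 27.7 °C)/2.717 = -7.12 W/m
(Negative Q' ⇒ heat flows inward; heat gain = 7.12 W/m.)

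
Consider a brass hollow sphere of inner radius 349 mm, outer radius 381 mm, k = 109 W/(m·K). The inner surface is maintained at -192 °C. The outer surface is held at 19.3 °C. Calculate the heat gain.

Q = 4πk·ΔT/(1/r₁ − 1/r₂) = 4π × 109 × 211.3 / (1/0.349 − 1/0.381) = 1.20×10^6 W

Q = 1200 kW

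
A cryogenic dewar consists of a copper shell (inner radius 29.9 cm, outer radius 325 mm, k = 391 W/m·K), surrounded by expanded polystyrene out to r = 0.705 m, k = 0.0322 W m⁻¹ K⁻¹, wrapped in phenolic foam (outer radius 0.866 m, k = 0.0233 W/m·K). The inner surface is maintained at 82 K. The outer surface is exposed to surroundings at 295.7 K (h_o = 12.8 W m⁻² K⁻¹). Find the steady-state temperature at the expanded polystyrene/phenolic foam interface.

T = 256.9 K

Resistance network (inner→outer):
  R_copper = (1/0.299 − 1/0.325)/(4πk) = 0.2676/(4π·391) = 5.445×10^-5 K/W
  R_expanded polystyrene = (1/0.325 − 1/0.705)/(4πk) = 1.658/(4π·0.0322) = 4.099 K/W
  R_phenolic foam = (1/0.705 − 1/0.866)/(4πk) = 0.2637/(4π·0.0233) = 0.9006 K/W
  R_conv,out = 1/(4πr²h) = 1/(4π·0.866²·12.8) = 0.008290 K/W
ΣR = 5.445×10^-5 + 4.099 + 0.9006 + 0.008290 = 5.008 K/W
Q = ΔT/ΣR = (82 K − 295.7 K)/5.008 = -42.67 W
From the inner boundary to the expanded polystyrene/phenolic foam interface, ΣR_partial = 4.099 K/W.
T_interface = T_in − Q·ΣR_partial = 82 K − (-42.67)(4.099) = 256.9 K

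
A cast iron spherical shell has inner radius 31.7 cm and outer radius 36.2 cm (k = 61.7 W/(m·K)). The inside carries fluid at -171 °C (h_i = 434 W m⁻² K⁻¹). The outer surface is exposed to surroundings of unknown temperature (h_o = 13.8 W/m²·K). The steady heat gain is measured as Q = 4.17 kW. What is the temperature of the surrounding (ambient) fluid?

Sum the resistances:
  R_conv,in = 1/(4πr²h) = 1/(4π·0.317²·434) = 0.001825 K/W
  R_cast iron = (1/0.317 − 1/0.362)/(4πk) = 0.3921/(4π·61.7) = 5.058×10^-4 K/W
  R_conv,out = 1/(4πr²h) = 1/(4π·0.362²·13.8) = 0.04400 K/W
ΣR = 0.04633 K/W
ΔT = Q·ΣR = 4170 × 0.04633 = 193.2 K
Heat flows inward, so T_out = T_in + ΔT = -171 + 193.2 = 22.2 °C

T_out = 22.2 °C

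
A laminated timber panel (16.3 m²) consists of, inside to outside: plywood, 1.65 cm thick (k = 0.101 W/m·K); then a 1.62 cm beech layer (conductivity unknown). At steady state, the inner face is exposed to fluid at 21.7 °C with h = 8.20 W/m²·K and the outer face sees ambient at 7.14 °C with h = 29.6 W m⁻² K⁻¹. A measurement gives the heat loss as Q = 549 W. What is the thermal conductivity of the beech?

ΣR = ΔT/Q = |21.7 − 7.14|/549 = 0.02652 K/W
Known resistances:
  R_conv,in = 1/(hA) = 1/(8.20·16.3) = 0.007482 K/W
  R_plywood = L/(kA) = 0.0165/(0.101·16.3) = 0.01002 K/W
  R_conv,out = 1/(hA) = 1/(29.6·16.3) = 0.002073 K/W
R_beech = ΣR − ΣR_known = 0.02652 − 0.01957 = 0.006950 K/W
L/(kA) = 0.006950 ⇒ k = 0.0162/(0.006950·16.3) = 0.143 W/m·K

k = 0.143 W/m·K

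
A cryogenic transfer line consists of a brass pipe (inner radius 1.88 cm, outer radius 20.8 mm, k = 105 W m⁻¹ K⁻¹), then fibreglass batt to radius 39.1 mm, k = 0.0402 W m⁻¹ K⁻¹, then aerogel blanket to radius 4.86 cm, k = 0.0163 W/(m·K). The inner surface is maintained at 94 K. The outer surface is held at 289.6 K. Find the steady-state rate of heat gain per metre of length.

Q' = 42.3 W/m

Treat each layer as a resistance in series:
  R'_brass = ln(0.0208/0.0188)/(2πk) = 0.1011/(2π·105) = 1.532×10^-4 m·K/W
  R'_fibreglass batt = ln(0.0391/0.0208)/(2πk) = 0.6312/(2π·0.0402) = 2.499 m·K/W
  R'_aerogel blanket = ln(0.0486/0.0391)/(2πk) = 0.2175/(2π·0.0163) = 2.124 m·K/W
ΣR = 1.532×10^-4 + 2.499 + 2.124 = 4.623 m·K/W
Q' = ΔT/ΣR = (94 K − 289.6 K)/4.623 = -42.3 W/m
(Negative Q' ⇒ heat flows inward; heat gain = 42.3 W/m.)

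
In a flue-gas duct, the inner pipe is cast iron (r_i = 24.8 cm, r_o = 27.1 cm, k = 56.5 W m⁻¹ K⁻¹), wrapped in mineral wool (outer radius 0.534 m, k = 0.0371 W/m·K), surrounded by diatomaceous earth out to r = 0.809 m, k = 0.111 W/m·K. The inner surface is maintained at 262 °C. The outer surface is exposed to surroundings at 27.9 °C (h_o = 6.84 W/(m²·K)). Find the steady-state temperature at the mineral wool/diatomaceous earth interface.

T = 69.3 °C

Series thermal resistances, inner to outer:
  R'_cast iron = ln(0.271/0.248)/(2πk) = 0.08869/(2π·56.5) = 2.498×10^-4 m·K/W
  R'_mineral wool = ln(0.534/0.271)/(2πk) = 0.6783/(2π·0.0371) = 2.910 m·K/W
  R'_diatomaceous earth = ln(0.809/0.534)/(2πk) = 0.4154/(2π·0.111) = 0.5956 m·K/W
  R'_conv,out = 1/(2πr h) = 1/(2π·0.809·6.84) = 0.02876 m·K/W
ΣR = 2.498×10^-4 + 2.910 + 0.5956 + 0.02876 = 3.535 m·K/W
Q' = ΔT/ΣR = (262 °C − 27.9 °C)/3.535 = 66.22 W/m
From the inner boundary to the mineral wool/diatomaceous earth interface, ΣR_partial = 2.910 m·K/W.
T_interface = T_in − Q'·ΣR_partial = 262 °C − (66.22)(2.910) = 69.3 °C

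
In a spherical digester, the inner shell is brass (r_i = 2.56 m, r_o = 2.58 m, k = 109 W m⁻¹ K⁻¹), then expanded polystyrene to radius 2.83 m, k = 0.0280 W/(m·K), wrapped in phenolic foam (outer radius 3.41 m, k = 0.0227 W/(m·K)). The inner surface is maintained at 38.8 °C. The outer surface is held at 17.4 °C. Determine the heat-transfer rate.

Resistance network (inner→outer):
  R_brass = (1/2.56 − 1/2.58)/(4πk) = 0.003028/(4π·109) = 2.211×10^-6 K/W
  R_expanded polystyrene = (1/2.58 − 1/2.83)/(4πk) = 0.03424/(4π·0.0280) = 0.09731 K/W
  R_phenolic foam = (1/2.83 − 1/3.41)/(4πk) = 0.06010/(4π·0.0227) = 0.2107 K/W
ΣR = 2.211×10^-6 + 0.09731 + 0.2107 = 0.3080 K/W
Q = ΔT/ΣR = (38.8 °C − 17.4 °C)/0.3080 = 69.5 W

Q = 69.5 W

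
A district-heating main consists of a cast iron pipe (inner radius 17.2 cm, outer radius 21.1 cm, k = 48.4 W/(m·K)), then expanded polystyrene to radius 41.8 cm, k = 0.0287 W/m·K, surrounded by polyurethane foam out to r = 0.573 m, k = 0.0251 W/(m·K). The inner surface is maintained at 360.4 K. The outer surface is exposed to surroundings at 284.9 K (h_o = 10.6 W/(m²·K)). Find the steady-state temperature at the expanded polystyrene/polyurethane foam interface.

Treat each layer as a resistance in series:
  R'_cast iron = ln(0.211/0.172)/(2πk) = 0.2044/(2π·48.4) = 6.720×10^-4 m·K/W
  R'_expanded polystyrene = ln(0.418/0.211)/(2πk) = 0.6836/(2π·0.0287) = 3.791 m·K/W
  R'_polyurethane foam = ln(0.573/0.418)/(2πk) = 0.3154/(2π·0.0251) = 2.000 m·K/W
  R'_conv,out = 1/(2πr h) = 1/(2π·0.573·10.6) = 0.02620 m·K/W
ΣR = 6.720×10^-4 + 3.791 + 2.000 + 0.02620 = 5.818 m·K/W
Q' = ΔT/ΣR = (360.4 K − 284.9 K)/5.818 = 12.98 W/m
From the inner boundary to the expanded polystyrene/polyurethane foam interface, ΣR_partial = 3.792 m·K/W.
T_interface = T_in − Q'·ΣR_partial = 360.4 K − (12.98)(3.792) = 311.2 K

T = 311.2 K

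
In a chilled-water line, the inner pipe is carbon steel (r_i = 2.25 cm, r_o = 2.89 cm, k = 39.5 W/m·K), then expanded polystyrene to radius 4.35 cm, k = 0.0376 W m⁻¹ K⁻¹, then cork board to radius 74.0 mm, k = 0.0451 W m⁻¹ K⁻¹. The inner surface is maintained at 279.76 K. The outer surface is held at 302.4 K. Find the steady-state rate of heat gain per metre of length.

Q' = 6.28 W/m

Resistance network (inner→outer):
  R'_carbon steel = ln(0.0289/0.0225)/(2πk) = 0.2503/(2π·39.5) = 0.001009 m·K/W
  R'_expanded polystyrene = ln(0.0435/0.0289)/(2πk) = 0.4089/(2π·0.0376) = 1.731 m·K/W
  R'_cork board = ln(0.0740/0.0435)/(2πk) = 0.5313/(2π·0.0451) = 1.875 m·K/W
ΣR = 0.001009 + 1.731 + 1.875 = 3.607 m·K/W
Q' = ΔT/ΣR = (279.76 K − 302.4 K)/3.607 = -6.28 W/m
(Negative Q' ⇒ heat flows inward; heat gain = 6.28 W/m.)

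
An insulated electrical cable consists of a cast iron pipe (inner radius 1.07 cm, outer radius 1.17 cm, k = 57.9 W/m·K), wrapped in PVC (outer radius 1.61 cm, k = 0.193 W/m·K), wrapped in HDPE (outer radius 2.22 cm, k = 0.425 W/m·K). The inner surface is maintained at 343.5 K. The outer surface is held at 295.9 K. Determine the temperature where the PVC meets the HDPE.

Treat each layer as a resistance in series:
  R'_cast iron = ln(0.0117/0.0107)/(2πk) = 0.08935/(2π·57.9) = 2.456×10^-4 m·K/W
  R'_PVC = ln(0.0161/0.0117)/(2πk) = 0.3192/(2π·0.193) = 0.2632 m·K/W
  R'_HDPE = ln(0.0222/0.0161)/(2πk) = 0.3213/(2π·0.425) = 0.1203 m·K/W
ΣR = 2.456×10^-4 + 0.2632 + 0.1203 = 0.3837 m·K/W
Q' = ΔT/ΣR = (343.5 K − 295.9 K)/0.3837 = 124.1 W/m
From the inner boundary to the PVC/HDPE interface, ΣR_partial = 0.2634 m·K/W.
T_interface = T_in − Q'·ΣR_partial = 343.5 K − (124.1)(0.2634) = 310.8 K

T = 310.8 K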